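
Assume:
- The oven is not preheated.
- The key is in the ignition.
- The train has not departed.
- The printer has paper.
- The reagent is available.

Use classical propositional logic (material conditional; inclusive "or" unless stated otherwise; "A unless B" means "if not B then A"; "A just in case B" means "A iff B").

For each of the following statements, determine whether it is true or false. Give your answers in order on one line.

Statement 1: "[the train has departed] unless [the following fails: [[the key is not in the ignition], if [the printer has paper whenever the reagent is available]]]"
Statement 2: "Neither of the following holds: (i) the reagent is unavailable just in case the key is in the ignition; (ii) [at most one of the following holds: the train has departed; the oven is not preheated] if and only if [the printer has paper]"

Let R = "the train has departed" (F), L = "the reagent is available" (T), M = "the printer has paper" (T), H = "the key is in the ignition" (T), U = "the oven is preheated" (F).

Statement 1: Formalization: R | ~((L -> M) -> ~H)

L -> M = T -> T = T
~H = ~T = F
(L -> M) -> ~H = T -> F = F
~((L -> M) -> ~H) = ~F = T
R | ~((L -> M) -> ~H) = F | T = T
Hence Statement 1 is true.

Statement 2: Parsed as (~L <-> H) nor ((R nand ~U) <-> M)

~L = ~T = F
~L <-> H = F <-> T = F
~U = ~F = T
R nand ~U = F nand T = T
(R nand ~U) <-> M = T <-> T = T
(~L <-> H) nor ((R nand ~U) <-> M) = F nor T = F
So Statement 2 is false.

Statement 1 T; Statement 2 F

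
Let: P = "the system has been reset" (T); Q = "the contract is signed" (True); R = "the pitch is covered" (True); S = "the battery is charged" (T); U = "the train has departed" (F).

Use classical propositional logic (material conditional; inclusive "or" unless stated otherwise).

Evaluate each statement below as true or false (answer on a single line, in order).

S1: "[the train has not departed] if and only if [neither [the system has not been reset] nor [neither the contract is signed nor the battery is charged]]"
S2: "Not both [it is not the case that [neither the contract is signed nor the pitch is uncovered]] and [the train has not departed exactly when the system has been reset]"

S1 T; S2 F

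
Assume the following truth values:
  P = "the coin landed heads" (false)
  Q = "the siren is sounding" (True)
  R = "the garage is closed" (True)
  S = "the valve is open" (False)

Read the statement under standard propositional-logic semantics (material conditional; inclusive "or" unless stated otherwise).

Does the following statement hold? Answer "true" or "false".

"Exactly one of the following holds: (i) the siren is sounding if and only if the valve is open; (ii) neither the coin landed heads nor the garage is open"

True.

Values: Q=True, S=False, P=False, R=True.
In symbols: (Q iff S) xor (P nor not R)

Q iff S = True iff False = False
not R = not True = False
P nor not R = False nor False = True
(Q iff S) xor (P nor not R) = False xor True = True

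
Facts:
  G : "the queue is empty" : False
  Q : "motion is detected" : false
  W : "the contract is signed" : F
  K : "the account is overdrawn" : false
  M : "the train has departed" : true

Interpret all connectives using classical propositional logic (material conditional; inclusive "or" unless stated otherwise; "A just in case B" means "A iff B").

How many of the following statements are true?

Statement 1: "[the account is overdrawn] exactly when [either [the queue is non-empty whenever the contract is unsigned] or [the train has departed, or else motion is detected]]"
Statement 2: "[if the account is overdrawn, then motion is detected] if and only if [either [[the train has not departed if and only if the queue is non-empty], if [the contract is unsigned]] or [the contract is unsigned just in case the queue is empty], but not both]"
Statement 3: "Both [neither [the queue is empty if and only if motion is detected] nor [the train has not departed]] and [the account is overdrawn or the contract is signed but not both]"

0

Statement 1: Formalization: K iff ((not W -> not G) or (M or Q))

not W = not False = True
not G = not False = True
not W -> not G = True -> True = True
M or Q = True or False = True
(not W -> not G) or (M or Q) = True or True = True
K iff ((not W -> not G) or (M or Q)) = False iff True = False
Hence Statement 1 is false.

Statement 2: Formalization: (K -> Q) iff ((not W -> (not M iff not G)) xor (not W iff G))

K -> Q = False -> False = True
not W = not False = True
not M = not True = False
not G = not False = True
not M iff not G = False iff True = False
not W -> (not M iff not G) = True -> False = False
not W = not False = True
not W iff G = True iff False = False
(not W -> (not M iff not G)) xor (not W iff G) = False xor False = False
(K -> Q) iff ((not W -> (not M iff not G)) xor (not W iff G)) = True iff False = False
Thus Statement 2 is false.

Statement 3: Parsed as ((G iff Q) nor not M) and (K xor W)

G iff Q = False iff False = True
not M = not True = False
(G iff Q) nor not M = True nor False = False
K xor W = False xor False = False
((G iff Q) nor not M) and (K xor W) = False and False = False
Hence Statement 3 is false.

Count: 0.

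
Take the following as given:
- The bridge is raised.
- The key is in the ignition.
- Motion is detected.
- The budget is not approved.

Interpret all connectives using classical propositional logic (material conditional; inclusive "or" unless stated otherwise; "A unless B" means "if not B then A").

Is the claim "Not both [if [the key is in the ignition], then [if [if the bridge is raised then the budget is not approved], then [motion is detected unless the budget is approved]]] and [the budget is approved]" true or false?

True.

Let Q = "the key is in the ignition" (T), P = "the bridge is raised" (T), S = "the budget is approved" (F), R = "motion is detected" (T).
In symbols: (Q -> ((P -> ~S) -> (R | S))) nand S

~S = ~F = T
P -> ~S = T -> T = T
R | S = T | F = T
(P -> ~S) -> (R | S) = T -> T = T
Q -> ((P -> ~S) -> (R | S)) = T -> T = T
(Q -> ((P -> ~S) -> (R | S))) nand S = T nand F = T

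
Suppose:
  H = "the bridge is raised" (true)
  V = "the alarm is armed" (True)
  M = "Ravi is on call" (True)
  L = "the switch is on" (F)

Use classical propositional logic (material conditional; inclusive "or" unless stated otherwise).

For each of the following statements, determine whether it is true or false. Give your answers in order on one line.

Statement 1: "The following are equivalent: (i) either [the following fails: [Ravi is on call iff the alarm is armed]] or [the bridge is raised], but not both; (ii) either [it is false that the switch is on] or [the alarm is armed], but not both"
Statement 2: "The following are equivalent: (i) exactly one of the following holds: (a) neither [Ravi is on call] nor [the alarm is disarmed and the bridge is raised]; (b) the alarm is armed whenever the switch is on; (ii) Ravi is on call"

Statement 1: Parsed as (not (M iff V) xor H) iff (not L xor V)

M iff V = True iff True = True
not (M iff V) = not True = False
not (M iff V) xor H = False xor True = True
not L = not False = True
not L xor V = True xor True = False
(not (M iff V) xor H) iff (not L xor V) = True iff False = False
Hence Statement 1 is false.

Statement 2: Formalization: ((M nor (not V and H)) xor (L -> V)) iff M

not V = not True = False
not V and H = False and True = False
M nor (not V and H) = True nor False = False
L -> V = False -> True = True
(M nor (not V and H)) xor (L -> V) = False xor True = True
((M nor (not V and H)) xor (L -> V)) iff M = True iff True = True
Hence Statement 2 is true.

Statement 1 F; Statement 2 T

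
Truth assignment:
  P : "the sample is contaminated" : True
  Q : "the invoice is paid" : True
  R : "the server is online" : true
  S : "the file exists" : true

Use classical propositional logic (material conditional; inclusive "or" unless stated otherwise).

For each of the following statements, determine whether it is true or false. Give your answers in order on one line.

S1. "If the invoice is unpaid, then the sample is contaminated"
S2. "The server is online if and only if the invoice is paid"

S1 true; S2 true

S1: Formalization: ~Q -> P

~Q = ~T = F
~Q -> P = F -> T = T
Hence S1 is true.

S2: Formalization: R <-> Q

R <-> Q = T <-> T = T
So S2 is true.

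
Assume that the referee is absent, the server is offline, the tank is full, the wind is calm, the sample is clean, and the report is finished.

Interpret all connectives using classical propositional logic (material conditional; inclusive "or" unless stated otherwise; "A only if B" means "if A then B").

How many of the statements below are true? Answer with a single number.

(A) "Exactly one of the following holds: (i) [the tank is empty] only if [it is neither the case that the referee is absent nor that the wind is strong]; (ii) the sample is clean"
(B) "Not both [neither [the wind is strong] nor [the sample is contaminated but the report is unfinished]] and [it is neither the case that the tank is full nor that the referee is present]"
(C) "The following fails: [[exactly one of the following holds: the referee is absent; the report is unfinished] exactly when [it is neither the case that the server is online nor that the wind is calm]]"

Let P = "the tank is full" (True), G = "the referee is present" (False), Q = "the wind is strong" (False), U = "the sample is contaminated" (False), L = "the report is finished" (True), W = "the server is online" (False).

(A): Parsed as (not P -> (not G nor Q)) xor not U

not P = not True = False
not G = not False = True
not G nor Q = True nor False = False
not P -> (not G nor Q) = False -> False = True
not U = not False = True
(not P -> (not G nor Q)) xor not U = True xor True = False
Hence (A) is false.

(B): This is (Q nor (U and not L)) nand (P nor G).

not L = not True = False
U and not L = False and False = False
Q nor (U and not L) = False nor False = True
P nor G = True nor False = False
(Q nor (U and not L)) nand (P nor G) = True nand False = True
Hence (B) is true.

(C): In symbols: not ((not G xor not L) iff (W nor not Q))

not G = not False = True
not L = not True = False
not G xor not L = True xor False = True
not Q = not False = True
W nor not Q = False nor True = False
(not G xor not L) iff (W nor not Q) = True iff False = False
not ((not G xor not L) iff (W nor not Q)) = not False = True
So (C) is true.

True statements: 2 ((B), (C)).

2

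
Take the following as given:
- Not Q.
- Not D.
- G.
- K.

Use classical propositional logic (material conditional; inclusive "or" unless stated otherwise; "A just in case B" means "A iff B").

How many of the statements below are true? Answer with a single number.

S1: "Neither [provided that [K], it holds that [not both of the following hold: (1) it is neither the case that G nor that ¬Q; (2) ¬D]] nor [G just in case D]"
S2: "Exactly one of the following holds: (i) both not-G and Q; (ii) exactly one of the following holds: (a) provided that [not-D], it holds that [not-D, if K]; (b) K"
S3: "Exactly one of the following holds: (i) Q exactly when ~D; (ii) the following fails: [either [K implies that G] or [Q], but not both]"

0

S1: Parsed as (K -> ((G nor ~Q) nand ~D)) nor (G <-> D)

~Q = ~F = T
G nor ~Q = T nor T = F
~D = ~F = T
(G nor ~Q) nand ~D = F nand T = T
K -> ((G nor ~Q) nand ~D) = T -> T = T
G <-> D = T <-> F = F
(K -> ((G nor ~Q) nand ~D)) nor (G <-> D) = T nor F = F
Thus S1 is false.

S2: Parsed as (~G & Q) xor ((~D -> (K -> ~D)) xor K)

~G = ~T = F
~G & Q = F & F = F
~D = ~F = T
~D = ~F = T
K -> ~D = T -> T = T
~D -> (K -> ~D) = T -> T = T
(~D -> (K -> ~D)) xor K = T xor T = F
(~G & Q) xor ((~D -> (K -> ~D)) xor K) = F xor F = F
Hence S2 is false.

S3: Formalization: (Q <-> ~D) xor ~((K -> G) xor Q)

~D = ~F = T
Q <-> ~D = F <-> T = F
K -> G = T -> T = T
(K -> G) xor Q = T xor F = T
~((K -> G) xor Q) = ~T = F
(Q <-> ~D) xor ~((K -> G) xor Q) = F xor F = F
Thus S3 is false.

0 of the 3 statements are true (none).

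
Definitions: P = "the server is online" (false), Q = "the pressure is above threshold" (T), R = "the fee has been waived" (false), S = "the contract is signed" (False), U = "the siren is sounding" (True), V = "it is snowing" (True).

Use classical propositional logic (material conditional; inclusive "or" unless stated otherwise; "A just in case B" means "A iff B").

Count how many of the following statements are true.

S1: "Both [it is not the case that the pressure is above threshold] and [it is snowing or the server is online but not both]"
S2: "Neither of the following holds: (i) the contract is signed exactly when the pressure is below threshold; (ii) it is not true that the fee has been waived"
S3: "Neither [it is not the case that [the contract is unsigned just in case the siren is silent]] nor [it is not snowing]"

S1: In symbols: not Q and (V xor P)

not Q = not True = False
V xor P = True xor False = True
not Q and (V xor P) = False and True = False
So S1 is false.

S2: This is (S iff not Q) nor not R.

not Q = not True = False
S iff not Q = False iff False = True
not R = not False = True
(S iff not Q) nor not R = True nor True = False
Hence S2 is false.

S3: Parsed as not (not S iff not U) nor not V

not S = not False = True
not U = not True = False
not S iff not U = True iff False = False
not (not S iff not U) = not False = True
not V = not True = False
not (not S iff not U) nor not V = True nor False = False
Hence S3 is false.

True statements: 0 (none).

0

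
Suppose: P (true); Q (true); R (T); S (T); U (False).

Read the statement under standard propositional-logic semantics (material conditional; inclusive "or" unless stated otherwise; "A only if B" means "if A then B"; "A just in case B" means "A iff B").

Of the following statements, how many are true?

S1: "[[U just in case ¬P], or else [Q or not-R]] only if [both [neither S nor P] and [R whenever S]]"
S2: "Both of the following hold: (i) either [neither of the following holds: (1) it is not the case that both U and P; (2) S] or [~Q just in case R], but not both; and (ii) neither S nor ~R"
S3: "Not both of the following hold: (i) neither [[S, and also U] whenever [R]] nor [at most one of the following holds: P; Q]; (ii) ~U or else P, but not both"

1

S1: Parsed as ((U ↔ ¬P) ∨ (Q ∨ ¬R)) → ((S ↓ P) ∧ (S → R))

¬P = ¬T = F
U ↔ ¬P = F ↔ F = T
¬R = ¬T = F
Q ∨ ¬R = T ∨ F = T
(U ↔ ¬P) ∨ (Q ∨ ¬R) = T ∨ T = T
S ↓ P = T ↓ T = F
S → R = T → T = T
(S ↓ P) ∧ (S → R) = F ∧ T = F
((U ↔ ¬P) ∨ (Q ∨ ¬R)) → ((S ↓ P) ∧ (S → R)) = T → F = F
So S1 is false.

S2: In symbols: (((U ↑ P) ↓ S) ⊕ (¬Q ↔ R)) ∧ (S ↓ ¬R)

U ↑ P = F ↑ T = T
(U ↑ P) ↓ S = T ↓ T = F
¬Q = ¬T = F
¬Q ↔ R = F ↔ T = F
((U ↑ P) ↓ S) ⊕ (¬Q ↔ R) = F ⊕ F = F
¬R = ¬T = F
S ↓ ¬R = T ↓ F = F
(((U ↑ P) ↓ S) ⊕ (¬Q ↔ R)) ∧ (S ↓ ¬R) = F ∧ F = F
Thus S2 is false.

S3: In symbols: ((R → (S ∧ U)) ↓ (P ↑ Q)) ↑ (¬U ⊕ P)

S ∧ U = T ∧ F = F
R → (S ∧ U) = T → F = F
P ↑ Q = T ↑ T = F
(R → (S ∧ U)) ↓ (P ↑ Q) = F ↓ F = T
¬U = ¬F = T
¬U ⊕ P = T ⊕ T = F
((R → (S ∧ U)) ↓ (P ↑ Q)) ↑ (¬U ⊕ P) = T ↑ F = T
Thus S3 is true.

1 of the 3 statements is true (S3).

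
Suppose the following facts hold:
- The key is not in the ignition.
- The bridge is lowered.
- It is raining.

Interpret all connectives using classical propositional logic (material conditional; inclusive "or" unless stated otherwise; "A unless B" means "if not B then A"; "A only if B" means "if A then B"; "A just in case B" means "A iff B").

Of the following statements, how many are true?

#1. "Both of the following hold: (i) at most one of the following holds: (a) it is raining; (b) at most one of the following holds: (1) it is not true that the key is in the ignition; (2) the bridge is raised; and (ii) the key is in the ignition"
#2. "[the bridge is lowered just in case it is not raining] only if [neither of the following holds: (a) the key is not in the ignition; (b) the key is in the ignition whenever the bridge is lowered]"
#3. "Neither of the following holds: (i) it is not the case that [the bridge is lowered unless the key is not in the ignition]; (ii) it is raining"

Let M = "it is raining" (T), L = "the key is in the ignition" (F), S = "the bridge is raised" (F).

#1: Parsed as (M nand (~L nand S)) & L

~L = ~F = T
~L nand S = T nand F = T
M nand (~L nand S) = T nand T = F
(M nand (~L nand S)) & L = F & F = F
So #1 is false.

#2: Parsed as (~S <-> ~M) -> (~L nor (~S -> L))

~S = ~F = T
~M = ~T = F
~S <-> ~M = T <-> F = F
~L = ~F = T
~S = ~F = T
~S -> L = T -> F = F
~L nor (~S -> L) = T nor F = F
(~S <-> ~M) -> (~L nor (~S -> L)) = F -> F = T
Hence #2 is true.

#3: Parsed as ~(~S | ~L) nor M

~S = ~F = T
~L = ~F = T
~S | ~L = T | T = T
~(~S | ~L) = ~T = F
~(~S | ~L) nor M = F nor T = F
So #3 is false.

Count: 1.

1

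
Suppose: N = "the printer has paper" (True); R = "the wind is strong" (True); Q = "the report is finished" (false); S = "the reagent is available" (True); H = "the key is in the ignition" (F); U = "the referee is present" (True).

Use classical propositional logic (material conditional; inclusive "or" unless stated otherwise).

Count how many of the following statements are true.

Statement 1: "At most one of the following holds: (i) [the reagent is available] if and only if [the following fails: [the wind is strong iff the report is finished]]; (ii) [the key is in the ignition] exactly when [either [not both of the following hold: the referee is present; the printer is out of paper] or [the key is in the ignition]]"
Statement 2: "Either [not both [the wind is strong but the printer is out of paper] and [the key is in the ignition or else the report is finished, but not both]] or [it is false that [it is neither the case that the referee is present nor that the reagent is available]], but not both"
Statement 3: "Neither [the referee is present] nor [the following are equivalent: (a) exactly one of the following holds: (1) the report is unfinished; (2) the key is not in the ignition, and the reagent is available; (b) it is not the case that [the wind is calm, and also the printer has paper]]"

1

Statement 1: This is (S iff not (R iff Q)) nand (H iff ((U nand not N) or H)).

R iff Q = True iff False = False
not (R iff Q) = not False = True
S iff not (R iff Q) = True iff True = True
not N = not True = False
U nand not N = True nand False = True
(U nand not N) or H = True or False = True
H iff ((U nand not N) or H) = False iff True = False
(S iff not (R iff Q)) nand (H iff ((U nand not N) or H)) = True nand False = True
Hence Statement 1 is true.

Statement 2: In symbols: ((R and not N) nand (H xor Q)) xor not (U nor S)

not N = not True = False
R and not N = True and False = False
H xor Q = False xor False = False
(R and not N) nand (H xor Q) = False nand False = True
U nor S = True nor True = False
not (U nor S) = not False = True
((R and not N) nand (H xor Q)) xor not (U nor S) = True xor True = False
Hence Statement 2 is false.

Statement 3: In symbols: U nor ((not Q xor (not H and S)) iff not (not R and N))

not Q = not False = True
not H = not False = True
not H and S = True and True = True
not Q xor (not H and S) = True xor True = False
not R = not True = False
not R and N = False and True = False
not (not R and N) = not False = True
(not Q xor (not H and S)) iff not (not R and N) = False iff True = False
U nor ((not Q xor (not H and S)) iff not (not R and N)) = True nor False = False
Thus Statement 3 is false.

True statements: 1.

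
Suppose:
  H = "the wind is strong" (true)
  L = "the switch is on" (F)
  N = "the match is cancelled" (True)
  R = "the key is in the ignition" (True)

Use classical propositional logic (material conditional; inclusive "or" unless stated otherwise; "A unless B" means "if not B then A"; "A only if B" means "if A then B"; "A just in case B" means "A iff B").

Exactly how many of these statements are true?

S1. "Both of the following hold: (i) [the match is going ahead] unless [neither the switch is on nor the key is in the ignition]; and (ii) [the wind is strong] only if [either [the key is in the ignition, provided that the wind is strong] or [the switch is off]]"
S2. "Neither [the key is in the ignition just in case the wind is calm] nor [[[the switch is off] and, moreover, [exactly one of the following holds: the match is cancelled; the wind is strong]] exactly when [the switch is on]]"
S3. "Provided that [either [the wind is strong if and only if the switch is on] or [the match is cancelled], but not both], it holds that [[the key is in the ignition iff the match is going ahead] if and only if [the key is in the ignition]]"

S1: Parsed as (not N or (L nor R)) and (H -> ((H -> R) or not L))

not N = not True = False
L nor R = False nor True = False
not N or (L nor R) = False or False = False
H -> R = True -> True = True
not L = not False = True
(H -> R) or not L = True or True = True
H -> ((H -> R) or not L) = True -> True = True
(not N or (L nor R)) and (H -> ((H -> R) or not L)) = False and True = False
Thus S1 is false.

S2: Parsed as (R iff not H) nor ((not L and (N xor H)) iff L)

not H = not True = False
R iff not H = True iff False = False
not L = not False = True
N xor H = True xor True = False
not L and (N xor H) = True and False = False
(not L and (N xor H)) iff L = False iff False = True
(R iff not H) nor ((not L and (N xor H)) iff L) = False nor True = False
Thus S2 is false.

S3: In symbols: ((H iff L) xor N) -> ((R iff not N) iff R)

H iff L = True iff False = False
(H iff L) xor N = False xor True = True
not N = not True = False
R iff not N = True iff False = False
(R iff not N) iff R = False iff True = False
((H iff L) xor N) -> ((R iff not N) iff R) = True -> False = False
So S3 is false.

True statements: 0 (none).

0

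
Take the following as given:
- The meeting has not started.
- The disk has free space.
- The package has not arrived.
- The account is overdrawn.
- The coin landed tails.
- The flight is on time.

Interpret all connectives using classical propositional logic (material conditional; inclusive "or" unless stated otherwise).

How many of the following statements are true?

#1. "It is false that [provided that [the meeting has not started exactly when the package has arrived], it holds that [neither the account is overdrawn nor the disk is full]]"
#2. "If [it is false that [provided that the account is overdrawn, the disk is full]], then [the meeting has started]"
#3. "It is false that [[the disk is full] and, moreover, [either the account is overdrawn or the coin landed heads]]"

Let P = "the meeting has started" (False), R = "the package has arrived" (False), S = "the account is overdrawn" (True), Q = "the disk is full" (False), U = "the coin landed heads" (False).

#1: Formalization: not ((not P iff R) -> (S nor Q))

not P = not False = True
not P iff R = True iff False = False
S nor Q = True nor False = False
(not P iff R) -> (S nor Q) = False -> False = True
not ((not P iff R) -> (S nor Q)) = not True = False
So #1 is false.

#2: Formalization: not (S -> Q) -> P

S -> Q = True -> False = False
not (S -> Q) = not False = True
not (S -> Q) -> P = True -> False = False
Thus #2 is false.

#3: In symbols: not (Q and (S or U))

S or U = True or False = True
Q and (S or U) = False and True = False
not (Q and (S or U)) = not False = True
Thus #3 is true.

1 of the 3 statements is true.

1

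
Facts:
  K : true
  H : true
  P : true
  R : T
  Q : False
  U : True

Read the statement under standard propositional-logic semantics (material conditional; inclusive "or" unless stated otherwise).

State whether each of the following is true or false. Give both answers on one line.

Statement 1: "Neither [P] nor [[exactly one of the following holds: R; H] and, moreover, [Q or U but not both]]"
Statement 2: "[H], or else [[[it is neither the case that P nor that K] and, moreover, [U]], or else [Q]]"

Statement 1: Parsed as P ↓ ((R ⊕ H) ∧ (Q ⊕ U))

R ⊕ H = T ⊕ T = F
Q ⊕ U = F ⊕ T = T
(R ⊕ H) ∧ (Q ⊕ U) = F ∧ T = F
P ↓ ((R ⊕ H) ∧ (Q ⊕ U)) = T ↓ F = F
Thus Statement 1 is false.

Statement 2: Parsed as H ∨ (((P ↓ K) ∧ U) ∨ Q)

P ↓ K = T ↓ T = F
(P ↓ K) ∧ U = F ∧ T = F
((P ↓ K) ∧ U) ∨ Q = F ∨ F = F
H ∨ (((P ↓ K) ∧ U) ∨ Q) = T ∨ F = T
Hence Statement 2 is true.

Statement 1 F, Statement 2 T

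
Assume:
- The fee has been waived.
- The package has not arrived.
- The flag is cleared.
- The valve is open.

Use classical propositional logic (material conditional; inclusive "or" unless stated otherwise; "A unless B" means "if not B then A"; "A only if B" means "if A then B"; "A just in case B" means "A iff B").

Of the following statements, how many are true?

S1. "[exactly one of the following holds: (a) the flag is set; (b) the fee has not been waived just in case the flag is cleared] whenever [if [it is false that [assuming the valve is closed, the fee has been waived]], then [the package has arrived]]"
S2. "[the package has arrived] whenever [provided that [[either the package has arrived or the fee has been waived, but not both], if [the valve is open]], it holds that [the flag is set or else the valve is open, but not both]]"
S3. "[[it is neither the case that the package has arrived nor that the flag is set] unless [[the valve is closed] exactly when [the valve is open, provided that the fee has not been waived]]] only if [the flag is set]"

Let Q = "the valve is open" (T), M = "the fee has been waived" (T), D = "the package has arrived" (F), H = "the flag is set" (F).

S1: Formalization: (¬(¬Q → M) → D) → (H ⊕ (¬M ↔ ¬H))

¬Q = ¬T = F
¬Q → M = F → T = T
¬(¬Q → M) = ¬T = F
¬(¬Q → M) → D = F → F = T
¬M = ¬T = F
¬H = ¬F = T
¬M ↔ ¬H = F ↔ T = F
H ⊕ (¬M ↔ ¬H) = F ⊕ F = F
(¬(¬Q → M) → D) → (H ⊕ (¬M ↔ ¬H)) = T → F = F
Hence S1 is false.

S2: In symbols: ((Q → (D ⊕ M)) → (H ⊕ Q)) → D

D ⊕ M = F ⊕ T = T
Q → (D ⊕ M) = T → T = T
H ⊕ Q = F ⊕ T = T
(Q → (D ⊕ M)) → (H ⊕ Q) = T → T = T
((Q → (D ⊕ M)) → (H ⊕ Q)) → D = T → F = F
Hence S2 is false.

S3: In symbols: ((D ↓ H) ∨ (¬Q ↔ (¬M → Q))) → H

D ↓ H = F ↓ F = T
¬Q = ¬T = F
¬M = ¬T = F
¬M → Q = F → T = T
¬Q ↔ (¬M → Q) = F ↔ T = F
(D ↓ H) ∨ (¬Q ↔ (¬M → Q)) = T ∨ F = T
((D ↓ H) ∨ (¬Q ↔ (¬M → Q))) → H = T → F = F
Hence S3 is false.

Count: 0.

0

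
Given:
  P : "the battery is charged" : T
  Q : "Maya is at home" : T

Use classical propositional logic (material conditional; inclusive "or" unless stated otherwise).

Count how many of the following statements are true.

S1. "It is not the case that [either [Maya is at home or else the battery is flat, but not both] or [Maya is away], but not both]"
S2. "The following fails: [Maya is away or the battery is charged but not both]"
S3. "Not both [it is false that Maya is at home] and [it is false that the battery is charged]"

S1: This is not ((Q xor not P) xor not Q).

not P = not True = False
Q xor not P = True xor False = True
not Q = not True = False
(Q xor not P) xor not Q = True xor False = True
not ((Q xor not P) xor not Q) = not True = False
Hence S1 is false.

S2: This is not (not Q xor P).

not Q = not True = False
not Q xor P = False xor True = True
not (not Q xor P) = not True = False
So S2 is false.

S3: Formalization: not Q nand not P

not Q = not True = False
not P = not True = False
not Q nand not P = False nand False = True
Hence S3 is true.

Count: 1.

1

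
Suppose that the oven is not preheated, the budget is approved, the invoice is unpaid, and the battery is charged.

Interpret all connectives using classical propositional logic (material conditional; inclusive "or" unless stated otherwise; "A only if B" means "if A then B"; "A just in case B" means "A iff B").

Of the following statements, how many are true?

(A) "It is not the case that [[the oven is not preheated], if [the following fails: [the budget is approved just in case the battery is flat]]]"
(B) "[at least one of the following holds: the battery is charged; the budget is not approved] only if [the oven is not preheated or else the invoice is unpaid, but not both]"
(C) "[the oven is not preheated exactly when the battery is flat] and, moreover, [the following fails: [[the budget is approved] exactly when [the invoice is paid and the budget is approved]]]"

Let S = "the budget is approved" (True), K = "the battery is charged" (True), L = "the oven is preheated" (False), H = "the invoice is paid" (False).

(A): Formalization: not (not (S iff not K) -> not L)

not K = not True = False
S iff not K = True iff False = False
not (S iff not K) = not False = True
not L = not False = True
not (S iff not K) -> not L = True -> True = True
not (not (S iff not K) -> not L) = not True = False
So (A) is false.

(B): In symbols: (K or not S) -> (not L xor not H)

not S = not True = False
K or not S = True or False = True
not L = not False = True
not H = not False = True
not L xor not H = True xor True = False
(K or not S) -> (not L xor not H) = True -> False = False
So (B) is false.

(C): Parsed as (not L iff not K) and not (S iff (H and S))

not L = not False = True
not K = not True = False
not L iff not K = True iff False = False
H and S = False and True = False
S iff (H and S) = True iff False = False
not (S iff (H and S)) = not False = True
(not L iff not K) and not (S iff (H and S)) = False and True = False
Hence (C) is false.

True statements: 0 (none).

0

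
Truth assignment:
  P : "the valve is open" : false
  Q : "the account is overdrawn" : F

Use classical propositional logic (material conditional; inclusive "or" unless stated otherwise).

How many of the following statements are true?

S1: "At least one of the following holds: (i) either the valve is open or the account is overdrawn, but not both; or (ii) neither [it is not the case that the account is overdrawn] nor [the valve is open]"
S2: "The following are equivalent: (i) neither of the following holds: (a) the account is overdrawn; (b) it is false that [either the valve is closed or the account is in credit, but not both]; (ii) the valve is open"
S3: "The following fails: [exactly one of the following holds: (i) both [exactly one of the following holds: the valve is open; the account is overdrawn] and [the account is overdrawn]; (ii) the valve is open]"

S1: Parsed as (P xor Q) or (not Q nor P)

P xor Q = False xor False = False
not Q = not False = True
not Q nor P = True nor False = False
(P xor Q) or (not Q nor P) = False or False = False
Hence S1 is false.

S2: This is (Q nor not (not P xor not Q)) iff P.

not P = not False = True
not Q = not False = True
not P xor not Q = True xor True = False
not (not P xor not Q) = not False = True
Q nor not (not P xor not Q) = False nor True = False
(Q nor not (not P xor not Q)) iff P = False iff False = True
Hence S2 is true.

S3: In symbols: not (((P xor Q) and Q) xor P)

P xor Q = False xor False = False
(P xor Q) and Q = False and False = False
((P xor Q) and Q) xor P = False xor False = False
not (((P xor Q) and Q) xor P) = not False = True
Hence S3 is true.

2 of the 3 statements are true.

2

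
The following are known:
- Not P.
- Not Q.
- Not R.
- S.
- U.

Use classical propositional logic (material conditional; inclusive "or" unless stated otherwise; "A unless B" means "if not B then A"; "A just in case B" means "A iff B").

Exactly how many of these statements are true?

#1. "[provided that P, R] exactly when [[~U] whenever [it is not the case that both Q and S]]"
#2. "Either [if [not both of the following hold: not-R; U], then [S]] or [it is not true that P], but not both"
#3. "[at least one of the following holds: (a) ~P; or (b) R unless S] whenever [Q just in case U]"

#1: This is (P -> R) iff ((Q nand S) -> not U).

P -> R = False -> False = True
Q nand S = False nand True = True
not U = not True = False
(Q nand S) -> not U = True -> False = False
(P -> R) iff ((Q nand S) -> not U) = True iff False = False
So #1 is false.

#2: This is ((not R nand U) -> S) xor not P.

not R = not False = True
not R nand U = True nand True = False
(not R nand U) -> S = False -> True = True
not P = not False = True
((not R nand U) -> S) xor not P = True xor True = False
Hence #2 is false.

#3: Formalization: (Q iff U) -> (not P or (R or S))

Q iff U = False iff True = False
not P = not False = True
R or S = False or True = True
not P or (R or S) = True or True = True
(Q iff U) -> (not P or (R or S)) = False -> True = True
Thus #3 is true.

Count: 1.

1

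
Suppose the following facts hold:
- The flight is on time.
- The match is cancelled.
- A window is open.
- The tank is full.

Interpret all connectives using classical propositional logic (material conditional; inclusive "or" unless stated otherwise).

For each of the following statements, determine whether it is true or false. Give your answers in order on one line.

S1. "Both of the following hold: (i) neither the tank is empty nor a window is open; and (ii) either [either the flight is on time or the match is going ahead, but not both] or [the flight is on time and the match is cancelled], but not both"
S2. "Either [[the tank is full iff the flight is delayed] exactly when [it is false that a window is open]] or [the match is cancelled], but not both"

S1 false; S2 false

Let S = "the tank is full" (T), R = "a window is open" (T), P = "the flight is delayed" (F), Q = "the match is cancelled" (T).

S1: Formalization: (¬S ↓ R) ∧ ((¬P ⊕ ¬Q) ⊕ (¬P ∧ Q))

¬S = ¬T = F
¬S ↓ R = F ↓ T = F
¬P = ¬F = T
¬Q = ¬T = F
¬P ⊕ ¬Q = T ⊕ F = T
¬P = ¬F = T
¬P ∧ Q = T ∧ T = T
(¬P ⊕ ¬Q) ⊕ (¬P ∧ Q) = T ⊕ T = F
(¬S ↓ R) ∧ ((¬P ⊕ ¬Q) ⊕ (¬P ∧ Q)) = F ∧ F = F
Hence S1 is false.

S2: This is ((S ↔ P) ↔ ¬R) ⊕ Q.

S ↔ P = T ↔ F = F
¬R = ¬T = F
(S ↔ P) ↔ ¬R = F ↔ F = T
((S ↔ P) ↔ ¬R) ⊕ Q = T ⊕ T = F
Thus S2 is false.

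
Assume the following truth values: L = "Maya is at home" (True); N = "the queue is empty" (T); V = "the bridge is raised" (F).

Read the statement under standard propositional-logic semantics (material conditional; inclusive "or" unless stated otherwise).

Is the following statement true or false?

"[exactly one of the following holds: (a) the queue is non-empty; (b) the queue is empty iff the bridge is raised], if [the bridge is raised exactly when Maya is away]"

False.

Parsed as (V <-> ~L) -> (~N xor (N <-> V))

~L = ~T = F
V <-> ~L = F <-> F = T
~N = ~T = F
N <-> V = T <-> F = F
~N xor (N <-> V) = F xor F = F
(V <-> ~L) -> (~N xor (N <-> V)) = T -> F = F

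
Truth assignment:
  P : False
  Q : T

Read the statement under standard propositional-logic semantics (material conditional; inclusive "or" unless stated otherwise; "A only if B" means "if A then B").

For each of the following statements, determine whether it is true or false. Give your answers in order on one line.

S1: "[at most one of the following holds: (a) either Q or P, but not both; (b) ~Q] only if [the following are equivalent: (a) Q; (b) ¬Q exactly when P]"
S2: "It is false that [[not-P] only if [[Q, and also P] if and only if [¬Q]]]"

S1 True / S2 False

S1: Parsed as ((Q xor P) nand not Q) -> (Q iff (not Q iff P))

Q xor P = True xor False = True
not Q = not True = False
(Q xor P) nand not Q = True nand False = True
not Q = not True = False
not Q iff P = False iff False = True
Q iff (not Q iff P) = True iff True = True
((Q xor P) nand not Q) -> (Q iff (not Q iff P)) = True -> True = True
Thus S1 is true.

S2: This is not (not P -> ((Q and P) iff not Q)).

not P = not False = True
Q and P = True and False = False
not Q = not True = False
(Q and P) iff not Q = False iff False = True
not P -> ((Q and P) iff not Q) = True -> True = True
not (not P -> ((Q and P) iff not Q)) = not True = False
Hence S2 is false.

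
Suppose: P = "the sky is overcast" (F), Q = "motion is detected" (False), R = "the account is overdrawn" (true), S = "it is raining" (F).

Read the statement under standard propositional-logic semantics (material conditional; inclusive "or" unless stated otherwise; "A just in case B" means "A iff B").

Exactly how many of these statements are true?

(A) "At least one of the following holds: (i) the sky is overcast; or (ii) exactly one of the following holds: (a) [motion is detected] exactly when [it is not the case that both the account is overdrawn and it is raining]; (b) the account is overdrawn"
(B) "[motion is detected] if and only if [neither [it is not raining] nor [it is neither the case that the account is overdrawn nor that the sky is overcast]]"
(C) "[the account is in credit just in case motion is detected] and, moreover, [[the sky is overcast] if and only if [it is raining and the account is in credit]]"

(A): This is P or ((Q iff (R nand S)) xor R).

R nand S = True nand False = True
Q iff (R nand S) = False iff True = False
(Q iff (R nand S)) xor R = False xor True = True
P or ((Q iff (R nand S)) xor R) = False or True = True
Hence (A) is true.

(B): In symbols: Q iff (not S nor (R nor P))

not S = not False = True
R nor P = True nor False = False
not S nor (R nor P) = True nor False = False
Q iff (not S nor (R nor P)) = False iff False = True
Thus (B) is true.

(C): This is (not R iff Q) and (P iff (S and not R)).

not R = not True = False
not R iff Q = False iff False = True
not R = not True = False
S and not R = False and False = False
P iff (S and not R) = False iff False = True
(not R iff Q) and (P iff (S and not R)) = True and True = True
So (C) is true.

True statements: 3.

3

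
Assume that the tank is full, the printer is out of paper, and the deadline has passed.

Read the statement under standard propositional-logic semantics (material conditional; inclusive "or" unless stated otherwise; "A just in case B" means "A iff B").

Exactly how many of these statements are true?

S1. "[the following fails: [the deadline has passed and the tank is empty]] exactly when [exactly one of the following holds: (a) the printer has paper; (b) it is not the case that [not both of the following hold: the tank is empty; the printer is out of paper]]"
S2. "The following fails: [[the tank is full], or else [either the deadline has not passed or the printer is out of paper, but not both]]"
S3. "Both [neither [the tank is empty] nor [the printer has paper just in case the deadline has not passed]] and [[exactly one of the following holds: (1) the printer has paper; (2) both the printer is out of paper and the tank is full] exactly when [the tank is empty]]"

Let R = "the deadline has passed" (True), P = "the tank is full" (True), Q = "the printer has paper" (False).

S1: Formalization: not (R and not P) iff (Q xor not (not P nand not Q))

not P = not True = False
R and not P = True and False = False
not (R and not P) = not False = True
not P = not True = False
not Q = not False = True
not P nand not Q = False nand True = True
not (not P nand not Q) = not True = False
Q xor not (not P nand not Q) = False xor False = False
not (R and not P) iff (Q xor not (not P nand not Q)) = True iff False = False
Thus S1 is false.

S2: Formalization: not (P or (not R xor not Q))

not R = not True = False
not Q = not False = True
not R xor not Q = False xor True = True
P or (not R xor not Q) = True or True = True
not (P or (not R xor not Q)) = not True = False
So S2 is false.

S3: This is (not P nor (Q iff not R)) and ((Q xor (not Q and P)) iff not P).

not P = not True = False
not R = not True = False
Q iff not R = False iff False = True
not P nor (Q iff not R) = False nor True = False
not Q = not False = True
not Q and P = True and True = True
Q xor (not Q and P) = False xor True = True
not P = not True = False
(Q xor (not Q and P)) iff not P = True iff False = False
(not P nor (Q iff not R)) and ((Q xor (not Q and P)) iff not P) = False and False = False
So S3 is false.

Count: 0.

0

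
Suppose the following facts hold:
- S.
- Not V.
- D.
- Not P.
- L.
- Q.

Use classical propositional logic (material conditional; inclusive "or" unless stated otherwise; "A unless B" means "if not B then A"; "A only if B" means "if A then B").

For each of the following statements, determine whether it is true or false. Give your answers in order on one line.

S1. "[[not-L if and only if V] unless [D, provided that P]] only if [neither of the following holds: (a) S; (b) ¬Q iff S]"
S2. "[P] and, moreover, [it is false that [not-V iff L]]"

S1: Parsed as ((~L <-> V) | (P -> D)) -> (S nor (~Q <-> S))

~L = ~T = F
~L <-> V = F <-> F = T
P -> D = F -> T = T
(~L <-> V) | (P -> D) = T | T = T
~Q = ~T = F
~Q <-> S = F <-> T = F
S nor (~Q <-> S) = T nor F = F
((~L <-> V) | (P -> D)) -> (S nor (~Q <-> S)) = T -> F = F
Thus S1 is false.

S2: Formalization: P & ~(~V <-> L)

~V = ~F = T
~V <-> L = T <-> T = T
~(~V <-> L) = ~T = F
P & ~(~V <-> L) = F & F = F
So S2 is false.

S1 False; S2 False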